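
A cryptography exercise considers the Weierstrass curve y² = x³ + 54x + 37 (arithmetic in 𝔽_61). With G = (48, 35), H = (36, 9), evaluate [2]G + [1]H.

First 2G:
Repeated addition: build up to 2G.
2G: tangent at (48, 35): λ = (3·48² + 54)/(2·35) ≡ 12/9. 9⁻¹ ≡ 34 (mod 61), so λ ≡ 12·34 ≡ 42.
  x = λ² - 48 - 48 = 1764 - 96 ≡ 21; y = λ·(48 - 21) - 35 ≡ 1. → (21, 1)
2G = (21, 1).
Finally 2G + H:
(21, 1) + (36, 9). λ = (9 - 1)/(36 - 21) ≡ 8/15 mod 61. 15⁻¹ ≡ 57 (mod 61), so λ ≡ 29.
  x = λ² - 21 - 36 = 841 - 57 ≡ 52; y = λ·(21 - 52) - 1 ≡ 15. → (52, 15)

(52, 15)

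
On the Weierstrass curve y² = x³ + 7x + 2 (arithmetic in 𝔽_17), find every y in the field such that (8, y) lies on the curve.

x³ + 7x + 2 = 570 ≡ 9 (mod 17).
Square roots of 9 mod 17: 3 and 14 (since 3² = 9 ≡ 9).

3, 14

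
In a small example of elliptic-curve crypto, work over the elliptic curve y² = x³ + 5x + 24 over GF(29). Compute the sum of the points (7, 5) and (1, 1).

(15, 9)

(7, 5) + (1, 1). λ = (1 - 5)/(1 - 7) ≡ 25/23 mod 29. 23⁻¹ ≡ 24 (mod 29) since 23·24 = 552 ≡ 1, so λ ≡ 20.
  x = λ² - 7 - 1 = 400 - 8 ≡ 15; y = λ·(7 - 15) - 5 ≡ 9. → (15, 9)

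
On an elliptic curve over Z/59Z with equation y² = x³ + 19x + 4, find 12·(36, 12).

(13, 41)

Write G = (36, 12).
Double-and-add on 12 = (1100)₂. Start with G = (36, 12) for the leading 1-bit.
double: tangent at (36, 12): λ = (3·36² + 19)/(2·12) ≡ 13/24. 24⁻¹ ≡ 32 (mod 59) since 24·32 = 768 ≡ 1, so λ ≡ 13·32 ≡ 3.
  x = λ² - 36 - 36 = 9 - 72 ≡ 55; y = λ·(36 - 55) - 12 ≡ 49. → (55, 49)
add G: (55, 49) + (36, 12). λ = (12 - 49)/(36 - 55) ≡ 22/40 mod 59. 40⁻¹ ≡ 31 (mod 59) since 40·31 = 1240 ≡ 1, so λ ≡ 33.
  x = λ² - 55 - 36 = 1089 - 91 ≡ 54; y = λ·(55 - 54) - 49 ≡ 43. → (54, 43)
double: tangent at (54, 43): λ = (3·54² + 19)/(2·43) ≡ 35/27. 27⁻¹ ≡ 35 (mod 59), so λ ≡ 35·35 ≡ 45.
  x = λ² - 54 - 54 = 2025 - 108 ≡ 29; y = λ·(54 - 29) - 43 ≡ 20. → (29, 20)
double: tangent at (29, 20): λ = (3·29² + 19)/(2·20) ≡ 5/40. 40⁻¹ ≡ 31 (mod 59), so λ ≡ 5·31 ≡ 37.
  x = λ² - 29 - 29 = 1369 - 58 ≡ 13; y = λ·(29 - 13) - 20 ≡ 41. → (13, 41)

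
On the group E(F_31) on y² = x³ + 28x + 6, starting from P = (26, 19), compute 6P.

Double-and-add on 6 = (110)₂. Start with P = (26, 19) for the leading 1-bit.
double: tangent at (26, 19): λ = (3·26² + 28)/(2·19) ≡ 10/7. 7⁻¹ ≡ 9 (mod 31), so λ ≡ 10·9 ≡ 28.
  x = λ² - 26 - 26 = 784 - 52 ≡ 19; y = λ·(26 - 19) - 19 ≡ 22. → (19, 22)
add P: (19, 22) + (26, 19). λ = (19 - 22)/(26 - 19) ≡ 28/7 mod 31. 7⁻¹ ≡ 9 (mod 31), so λ ≡ 4.
  x = λ² - 19 - 26 = 16 - 45 ≡ 2; y = λ·(19 - 2) - 22 ≡ 15. → (2, 15)
double: tangent at (2, 15): λ = (3·2² + 28)/(2·15) ≡ 9/30. 30⁻¹ ≡ 30 (mod 31) since 30·30 = 900 ≡ 1, so λ ≡ 9·30 ≡ 22.
  x = λ² - 2 - 2 = 484 - 4 ≡ 15; y = λ·(2 - 15) - 15 ≡ 9. → (15, 9)

(15, 9)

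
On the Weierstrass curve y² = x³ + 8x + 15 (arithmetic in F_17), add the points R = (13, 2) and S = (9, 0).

(8, 9)

(13, 2) + (9, 0). λ = (0 - 2)/(9 - 13) ≡ 15/13 mod 17. 13⁻¹ ≡ 4 (mod 17), so λ ≡ 9.
  x = λ² - 13 - 9 = 81 - 22 ≡ 8; y = λ·(13 - 8) - 2 ≡ 9. → (8, 9)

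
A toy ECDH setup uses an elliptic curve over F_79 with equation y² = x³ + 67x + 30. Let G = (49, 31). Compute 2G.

tangent at (49, 31): λ = (3·49² + 67)/(2·31) ≡ 2/62. 62⁻¹ ≡ 65 (mod 79), so λ ≡ 2·65 ≡ 51.
  x = λ² - 49 - 49 = 2601 - 98 ≡ 54; y = λ·(49 - 54) - 31 ≡ 30. → (54, 30)

(54, 30)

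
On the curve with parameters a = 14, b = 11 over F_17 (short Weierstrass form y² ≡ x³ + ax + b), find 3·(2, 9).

(15, 3)

Write G = (2, 9).
Repeated addition: build up to 3G.
2G: tangent at (2, 9): λ = (3·2² + 14)/(2·9) ≡ 9/1. 1⁻¹ ≡ 1 (mod 17), so λ ≡ 9·1 ≡ 9.
  x = λ² - 2 - 2 = 81 - 4 ≡ 9; y = λ·(2 - 9) - 9 ≡ 13. → (9, 13)
3G: (9, 13) + (2, 9). λ = (9 - 13)/(2 - 9) ≡ 13/10 mod 17. 10⁻¹ ≡ 12 (mod 17) since 10·12 = 120 ≡ 1, so λ ≡ 3.
  x = λ² - 9 - 2 = 9 - 11 ≡ 15; y = λ·(9 - 15) - 13 ≡ 3. → (15, 3)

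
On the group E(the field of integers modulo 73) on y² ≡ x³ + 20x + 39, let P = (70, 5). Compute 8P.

(52, 33)

Repeated addition: build up to 8P.
2P: tangent at (70, 5): λ = (3·70² + 20)/(2·5) ≡ 47/10. 10⁻¹ ≡ 22 (mod 73), so λ ≡ 47·22 ≡ 12.
  x = λ² - 70 - 70 = 144 - 140 ≡ 4; y = λ·(70 - 4) - 5 ≡ 57. → (4, 57)
3P: (4, 57) + (70, 5). λ = (5 - 57)/(70 - 4) ≡ 21/66 mod 73. 66⁻¹ ≡ 52 (mod 73) since 66·52 = 3432 ≡ 1, so λ ≡ 70.
  x = λ² - 4 - 70 = 4900 - 74 ≡ 8; y = λ·(4 - 8) - 57 ≡ 28. → (8, 28)
4P: (8, 28) + (70, 5). λ = (5 - 28)/(70 - 8) ≡ 50/62 mod 73. 62⁻¹ ≡ 53 (mod 73), so λ ≡ 22.
  x = λ² - 8 - 70 = 484 - 78 ≡ 41; y = λ·(8 - 41) - 28 ≡ 49. → (41, 49)
5P: (41, 49) + (70, 5). λ = (5 - 49)/(70 - 41) ≡ 29/29 mod 73. 29⁻¹ ≡ 68 (mod 73), so λ ≡ 1.
  x = λ² - 41 - 70 = 1 - 111 ≡ 36; y = λ·(41 - 36) - 49 ≡ 29. → (36, 29)
6P: (36, 29) + (70, 5). λ = (5 - 29)/(70 - 36) ≡ 49/34 mod 73. 34⁻¹ ≡ 58 (mod 73), so λ ≡ 68.
  x = λ² - 36 - 70 = 4624 - 106 ≡ 65; y = λ·(36 - 65) - 29 ≡ 43. → (65, 43)
7P: (65, 43) + (70, 5). λ = (5 - 43)/(70 - 65) ≡ 35/5 mod 73. 5⁻¹ ≡ 44 (mod 73), so λ ≡ 7.
  x = λ² - 65 - 70 = 49 - 135 ≡ 60; y = λ·(65 - 60) - 43 ≡ 65. → (60, 65)
8P: (60, 65) + (70, 5). λ = (5 - 65)/(70 - 60) ≡ 13/10 mod 73. 10⁻¹ ≡ 22 (mod 73), so λ ≡ 67.
  x = λ² - 60 - 70 = 4489 - 130 ≡ 52; y = λ·(60 - 52) - 65 ≡ 33. → (52, 33)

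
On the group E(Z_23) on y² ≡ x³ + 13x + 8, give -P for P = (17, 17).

(17, 6)

-(17, 17) = (17, -17 mod 23) = (17, 6).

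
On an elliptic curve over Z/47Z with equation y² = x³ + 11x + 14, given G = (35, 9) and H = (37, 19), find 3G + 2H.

(18, 34)

First 3G:
Repeated addition: build up to 3G.
2G: tangent at (35, 9): λ = (3·35² + 11)/(2·9) ≡ 20/18. 18⁻¹ ≡ 34 (mod 47), so λ ≡ 20·34 ≡ 22.
  x = λ² - 35 - 35 = 484 - 70 ≡ 38; y = λ·(35 - 38) - 9 ≡ 19. → (38, 19)
3G: (38, 19) + (35, 9). λ = (9 - 19)/(35 - 38) ≡ 37/44 mod 47. 44⁻¹ ≡ 31 (mod 47), so λ ≡ 19.
  x = λ² - 38 - 35 = 361 - 73 ≡ 6; y = λ·(38 - 6) - 19 ≡ 25. → (6, 25)
3G = (6, 25).
Next 2H:
Repeated addition: build up to 2H.
2H: tangent at (37, 19): λ = (3·37² + 11)/(2·19) ≡ 29/38. 38⁻¹ ≡ 26 (mod 47), so λ ≡ 29·26 ≡ 2.
  x = λ² - 37 - 37 = 4 - 74 ≡ 24; y = λ·(37 - 24) - 19 ≡ 7. → (24, 7)
2H = (24, 7).
Finally 3G + 2H:
(6, 25) + (24, 7). λ = (7 - 25)/(24 - 6) ≡ 29/18 mod 47. 18⁻¹ ≡ 34 (mod 47), so λ ≡ 46.
  x = λ² - 6 - 24 = 2116 - 30 ≡ 18; y = λ·(6 - 18) - 25 ≡ 34. → (18, 34)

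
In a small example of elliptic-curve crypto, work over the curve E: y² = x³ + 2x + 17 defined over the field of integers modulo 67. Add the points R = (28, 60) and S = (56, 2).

(56, 65)

(28, 60) + (56, 2). λ = (2 - 60)/(56 - 28) ≡ 9/28 mod 67. 28⁻¹ ≡ 12 (mod 67), so λ ≡ 41.
  x = λ² - 28 - 56 = 1681 - 84 ≡ 56; y = λ·(28 - 56) - 60 ≡ 65. → (56, 65)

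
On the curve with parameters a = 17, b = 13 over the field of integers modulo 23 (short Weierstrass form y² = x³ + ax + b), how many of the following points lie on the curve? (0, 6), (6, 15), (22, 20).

(0, 6): 6² ≡ 13, rhs ≡ 13 → on.
(6, 15): 15² ≡ 18, rhs ≡ 9 → off.
(22, 20): 20² ≡ 9, rhs ≡ 18 → off.

1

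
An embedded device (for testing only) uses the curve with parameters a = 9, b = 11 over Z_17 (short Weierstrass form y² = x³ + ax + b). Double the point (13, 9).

tangent at (13, 9): λ = (3·13² + 9)/(2·9) ≡ 6/1. 1⁻¹ ≡ 1 (mod 17), so λ ≡ 6·1 ≡ 6.
  x = λ² - 13 - 13 = 36 - 26 ≡ 10; y = λ·(13 - 10) - 9 ≡ 9. → (10, 9)

(10, 9)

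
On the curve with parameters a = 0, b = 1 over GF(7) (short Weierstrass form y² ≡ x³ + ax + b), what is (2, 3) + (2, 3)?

tangent at (2, 3): λ = (3·2² + 0)/(2·3) ≡ 5/6. 6⁻¹ ≡ 6 (mod 7), so λ ≡ 5·6 ≡ 2.
  x = λ² - 2 - 2 = 4 - 4 ≡ 0; y = λ·(2 - 0) - 3 ≡ 1. → (0, 1)

(0, 1)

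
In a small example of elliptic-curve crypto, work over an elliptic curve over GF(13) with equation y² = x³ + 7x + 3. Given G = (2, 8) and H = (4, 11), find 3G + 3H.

First 3G:
Repeated addition: build up to 3G.
2G: tangent at (2, 8): λ = (3·2² + 7)/(2·8) ≡ 6/3. 3⁻¹ ≡ 9 (mod 13), so λ ≡ 6·9 ≡ 2.
  x = λ² - 2 - 2 = 4 - 4 ≡ 0; y = λ·(2 - 0) - 8 ≡ 9. → (0, 9)
3G: (0, 9) + (2, 8). λ = (8 - 9)/(2 - 0) ≡ 12/2 mod 13. 2⁻¹ ≡ 7 (mod 13), so λ ≡ 6.
  x = λ² - 0 - 2 = 36 - 2 ≡ 8; y = λ·(0 - 8) - 9 ≡ 8. → (8, 8)
3G = (8, 8).
Next 3H:
Repeated addition: build up to 3H.
2H: tangent at (4, 11): λ = (3·4² + 7)/(2·11) ≡ 3/9. 9⁻¹ ≡ 3 (mod 13), so λ ≡ 3·3 ≡ 9.
  x = λ² - 4 - 4 = 81 - 8 ≡ 8; y = λ·(4 - 8) - 11 ≡ 5. → (8, 5)
3H: (8, 5) + (4, 11). λ = (11 - 5)/(4 - 8) ≡ 6/9 mod 13. 9⁻¹ ≡ 3 (mod 13), so λ ≡ 5.
  x = λ² - 8 - 4 = 25 - 12 ≡ 0; y = λ·(8 - 0) - 5 ≡ 9. → (0, 9)
3H = (0, 9).
Finally 3G + 3H:
(8, 8) + (0, 9). λ = (9 - 8)/(0 - 8) ≡ 1/5 mod 13. 5⁻¹ ≡ 8 (mod 13) since 5·8 = 40 ≡ 1, so λ ≡ 8.
  x = λ² - 8 - 0 = 64 - 8 ≡ 4; y = λ·(8 - 4) - 8 ≡ 11. → (4, 11)

(4, 11)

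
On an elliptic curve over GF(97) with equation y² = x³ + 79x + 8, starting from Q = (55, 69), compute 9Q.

Repeated addition: build up to 9Q.
2Q: tangent at (55, 69): λ = (3·55² + 79)/(2·69) ≡ 36/41. 41⁻¹ ≡ 71 (mod 97), so λ ≡ 36·71 ≡ 34.
  x = λ² - 55 - 55 = 1156 - 110 ≡ 76; y = λ·(55 - 76) - 69 ≡ 90. → (76, 90)
3Q: (76, 90) + (55, 69). λ = (69 - 90)/(55 - 76) ≡ 76/76 mod 97. 76⁻¹ ≡ 60 (mod 97), so λ ≡ 1.
  x = λ² - 76 - 55 = 1 - 131 ≡ 64; y = λ·(76 - 64) - 90 ≡ 19. → (64, 19)
4Q: (64, 19) + (55, 69). λ = (69 - 19)/(55 - 64) ≡ 50/88 mod 97. 88⁻¹ ≡ 43 (mod 97), so λ ≡ 16.
  x = λ² - 64 - 55 = 256 - 119 ≡ 40; y = λ·(64 - 40) - 19 ≡ 74. → (40, 74)
5Q: (40, 74) + (55, 69). λ = (69 - 74)/(55 - 40) ≡ 92/15 mod 97. 15⁻¹ ≡ 13 (mod 97), so λ ≡ 32.
  x = λ² - 40 - 55 = 1024 - 95 ≡ 56; y = λ·(40 - 56) - 74 ≡ 93. → (56, 93)
6Q: (56, 93) + (55, 69). λ = (69 - 93)/(55 - 56) ≡ 73/96 mod 97. 96⁻¹ ≡ 96 (mod 97) since 96·96 = 9216 ≡ 1, so λ ≡ 24.
  x = λ² - 56 - 55 = 576 - 111 ≡ 77; y = λ·(56 - 77) - 93 ≡ 82. → (77, 82)
7Q: (77, 82) + (55, 69). λ = (69 - 82)/(55 - 77) ≡ 84/75 mod 97. 75⁻¹ ≡ 22 (mod 97), so λ ≡ 5.
  x = λ² - 77 - 55 = 25 - 132 ≡ 87; y = λ·(77 - 87) - 82 ≡ 62. → (87, 62)
8Q: (87, 62) + (55, 69). λ = (69 - 62)/(55 - 87) ≡ 7/65 mod 97. 65⁻¹ ≡ 3 (mod 97), so λ ≡ 21.
  x = λ² - 87 - 55 = 441 - 142 ≡ 8; y = λ·(87 - 8) - 62 ≡ 45. → (8, 45)
9Q: (8, 45) + (55, 69). λ = (69 - 45)/(55 - 8) ≡ 24/47 mod 97. 47⁻¹ ≡ 64 (mod 97) since 47·64 = 3008 ≡ 1, so λ ≡ 81.
  x = λ² - 8 - 55 = 6561 - 63 ≡ 96; y = λ·(8 - 96) - 45 ≡ 5. → (96, 5)

(96, 5)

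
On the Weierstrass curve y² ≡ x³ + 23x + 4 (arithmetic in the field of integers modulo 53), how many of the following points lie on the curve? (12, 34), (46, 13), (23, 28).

0

(12, 34): 34² ≡ 43, rhs ≡ 47 → off.
(46, 13): 13² ≡ 10, rhs ≡ 30 → off.
(23, 28): 28² ≡ 42, rhs ≡ 33 → off.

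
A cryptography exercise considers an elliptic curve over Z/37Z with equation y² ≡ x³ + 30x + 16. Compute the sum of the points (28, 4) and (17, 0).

(28, 4) + (17, 0). λ = (0 - 4)/(17 - 28) ≡ 33/26 mod 37. 26⁻¹ ≡ 10 (mod 37), so λ ≡ 34.
  x = λ² - 28 - 17 = 1156 - 45 ≡ 1; y = λ·(28 - 1) - 4 ≡ 26. → (1, 26)

(1, 26)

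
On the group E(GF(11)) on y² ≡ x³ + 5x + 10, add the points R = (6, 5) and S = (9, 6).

(1, 4)

(6, 5) + (9, 6). λ = (6 - 5)/(9 - 6) ≡ 1/3 mod 11. 3⁻¹ ≡ 4 (mod 11), so λ ≡ 4.
  x = λ² - 6 - 9 = 16 - 15 ≡ 1; y = λ·(6 - 1) - 5 ≡ 4. → (1, 4)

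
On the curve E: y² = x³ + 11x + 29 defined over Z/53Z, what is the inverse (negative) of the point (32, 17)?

(32, 36)

-(32, 17) = (32, -17 mod 53) = (32, 36).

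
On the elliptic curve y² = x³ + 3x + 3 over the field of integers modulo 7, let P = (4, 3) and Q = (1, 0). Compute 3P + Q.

O

First 3P:
Repeated addition: build up to 3P.
2P: tangent at (4, 3): λ = (3·4² + 3)/(2·3) ≡ 2/6. 6⁻¹ ≡ 6 (mod 7) since 6·6 = 36 ≡ 1, so λ ≡ 2·6 ≡ 5.
  x = λ² - 4 - 4 = 25 - 8 ≡ 3; y = λ·(4 - 3) - 3 ≡ 2. → (3, 2)
3P: (3, 2) + (4, 3). λ = (3 - 2)/(4 - 3) ≡ 1/1 mod 7. 1⁻¹ ≡ 1 (mod 7), so λ ≡ 1.
  x = λ² - 3 - 4 = 1 - 7 ≡ 1; y = λ·(3 - 1) - 2 ≡ 0. → (1, 0)
3P = (1, 0).
Finally 3P + Q:
(1, 0) + (1, 0): same x and y₁ ≡ -y₂, so the sum is the point at infinity.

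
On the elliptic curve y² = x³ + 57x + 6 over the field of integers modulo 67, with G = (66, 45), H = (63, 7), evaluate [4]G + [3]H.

(60, 1)

First 4G:
Double-and-add on 4 = (100)₂. Start with G = (66, 45) for the leading 1-bit.
double: tangent at (66, 45): λ = (3·66² + 57)/(2·45) ≡ 60/23. 23⁻¹ ≡ 35 (mod 67) since 23·35 = 805 ≡ 1, so λ ≡ 60·35 ≡ 23.
  x = λ² - 66 - 66 = 529 - 132 ≡ 62; y = λ·(66 - 62) - 45 ≡ 47. → (62, 47)
double: tangent at (62, 47): λ = (3·62² + 57)/(2·47) ≡ 65/27. 27⁻¹ ≡ 5 (mod 67), so λ ≡ 65·5 ≡ 57.
  x = λ² - 62 - 62 = 3249 - 124 ≡ 43; y = λ·(62 - 43) - 47 ≡ 31. → (43, 31)
4G = (43, 31).
Next 3H:
Repeated addition: build up to 3H.
2H: tangent at (63, 7): λ = (3·63² + 57)/(2·7) ≡ 38/14. 14⁻¹ ≡ 24 (mod 67) since 14·24 = 336 ≡ 1, so λ ≡ 38·24 ≡ 41.
  x = λ² - 63 - 63 = 1681 - 126 ≡ 14; y = λ·(63 - 14) - 7 ≡ 59. → (14, 59)
3H: (14, 59) + (63, 7). λ = (7 - 59)/(63 - 14) ≡ 15/49 mod 67. 49⁻¹ ≡ 26 (mod 67), so λ ≡ 55.
  x = λ² - 14 - 63 = 3025 - 77 ≡ 0; y = λ·(14 - 0) - 59 ≡ 41. → (0, 41)
3H = (0, 41).
Finally 4G + 3H:
(43, 31) + (0, 41). λ = (41 - 31)/(0 - 43) ≡ 10/24 mod 67. 24⁻¹ ≡ 14 (mod 67) since 24·14 = 336 ≡ 1, so λ ≡ 6.
  x = λ² - 43 - 0 = 36 - 43 ≡ 60; y = λ·(43 - 60) - 31 ≡ 1. → (60, 1)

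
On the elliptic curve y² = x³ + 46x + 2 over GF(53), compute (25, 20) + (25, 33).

O

The two points share x = 25 and their y-coordinates satisfy 20 + 33 ≡ 0 (mod 53), so they are inverses. Their sum is O.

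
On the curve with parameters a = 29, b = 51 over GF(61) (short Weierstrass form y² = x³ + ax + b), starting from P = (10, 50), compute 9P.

Double-and-add on 9 = (1001)₂. Start with P = (10, 50) for the leading 1-bit.
double: tangent at (10, 50): λ = (3·10² + 29)/(2·50) ≡ 24/39. 39⁻¹ ≡ 36 (mod 61), so λ ≡ 24·36 ≡ 10.
  x = λ² - 10 - 10 = 100 - 20 ≡ 19; y = λ·(10 - 19) - 50 ≡ 43. → (19, 43)
double: tangent at (19, 43): λ = (3·19² + 29)/(2·43) ≡ 14/25. 25⁻¹ ≡ 22 (mod 61), so λ ≡ 14·22 ≡ 3.
  x = λ² - 19 - 19 = 9 - 38 ≡ 32; y = λ·(19 - 32) - 43 ≡ 40. → (32, 40)
double: tangent at (32, 40): λ = (3·32² + 29)/(2·40) ≡ 51/19. 19⁻¹ ≡ 45 (mod 61), so λ ≡ 51·45 ≡ 38.
  x = λ² - 32 - 32 = 1444 - 64 ≡ 38; y = λ·(32 - 38) - 40 ≡ 37. → (38, 37)
add P: (38, 37) + (10, 50). λ = (50 - 37)/(10 - 38) ≡ 13/33 mod 61. 33⁻¹ ≡ 37 (mod 61) since 33·37 = 1221 ≡ 1, so λ ≡ 54.
  x = λ² - 38 - 10 = 2916 - 48 ≡ 1; y = λ·(38 - 1) - 37 ≡ 9. → (1, 9)

(1, 9)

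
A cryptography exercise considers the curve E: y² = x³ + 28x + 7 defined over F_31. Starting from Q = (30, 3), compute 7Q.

Double-and-add on 7 = (111)₂. Start with Q = (30, 3) for the leading 1-bit.
double: tangent at (30, 3): λ = (3·30² + 28)/(2·3) ≡ 0/6. 6⁻¹ ≡ 26 (mod 31), so λ ≡ 0·26 ≡ 0.
  x = λ² - 30 - 30 = 0 - 60 ≡ 2; y = λ·(30 - 2) - 3 ≡ 28. → (2, 28)
add Q: (2, 28) + (30, 3). λ = (3 - 28)/(30 - 2) ≡ 6/28 mod 31. 28⁻¹ ≡ 10 (mod 31) since 28·10 = 280 ≡ 1, so λ ≡ 29.
  x = λ² - 2 - 30 = 841 - 32 ≡ 3; y = λ·(2 - 3) - 28 ≡ 5. → (3, 5)
double: tangent at (3, 5): λ = (3·3² + 28)/(2·5) ≡ 24/10. 10⁻¹ ≡ 28 (mod 31), so λ ≡ 24·28 ≡ 21.
  x = λ² - 3 - 3 = 441 - 6 ≡ 1; y = λ·(3 - 1) - 5 ≡ 6. → (1, 6)
add Q: (1, 6) + (30, 3). λ = (3 - 6)/(30 - 1) ≡ 28/29 mod 31. 29⁻¹ ≡ 15 (mod 31) since 29·15 = 435 ≡ 1, so λ ≡ 17.
  x = λ² - 1 - 30 = 289 - 31 ≡ 10; y = λ·(1 - 10) - 6 ≡ 27. → (10, 27)

(10, 27)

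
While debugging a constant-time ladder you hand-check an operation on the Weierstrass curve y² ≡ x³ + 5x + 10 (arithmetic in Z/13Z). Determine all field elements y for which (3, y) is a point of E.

0

x³ + 5x + 10 = 52 ≡ 0 (mod 13).
Only y = 0 satisfies y² ≡ 0.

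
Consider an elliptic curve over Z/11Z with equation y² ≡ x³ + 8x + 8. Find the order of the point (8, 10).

2P: tangent at (8, 10): λ = (3·8² + 8)/(2·10) ≡ 2/9. 9⁻¹ ≡ 5 (mod 11), so λ ≡ 2·5 ≡ 10.
  x = λ² - 8 - 8 = 100 - 16 ≡ 7; y = λ·(8 - 7) - 10 ≡ 0. → (7, 0)
3P: (7, 0) + (8, 10). λ = (10 - 0)/(8 - 7) ≡ 10/1 mod 11. 1⁻¹ ≡ 1 (mod 11), so λ ≡ 10.
  x = λ² - 7 - 8 = 100 - 15 ≡ 8; y = λ·(7 - 8) - 0 ≡ 1. → (8, 1)
4P: (8, 1) + (8, 10): same x and y₁ ≡ -y₂, so the sum is 𝒪.
4P = 𝒪, so the order is 4.

4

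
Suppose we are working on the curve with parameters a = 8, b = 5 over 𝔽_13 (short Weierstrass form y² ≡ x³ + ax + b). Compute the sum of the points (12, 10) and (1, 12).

(1, 1)

(12, 10) + (1, 12). λ = (12 - 10)/(1 - 12) ≡ 2/2 mod 13. 2⁻¹ ≡ 7 (mod 13) since 2·7 = 14 ≡ 1, so λ ≡ 1.
  x = λ² - 12 - 1 = 1 - 13 ≡ 1; y = λ·(12 - 1) - 10 ≡ 1. → (1, 1)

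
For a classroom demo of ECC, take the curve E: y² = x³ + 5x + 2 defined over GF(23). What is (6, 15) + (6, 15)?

tangent at (6, 15): λ = (3·6² + 5)/(2·15) ≡ 21/7. 7⁻¹ ≡ 10 (mod 23), so λ ≡ 21·10 ≡ 3.
  x = λ² - 6 - 6 = 9 - 12 ≡ 20; y = λ·(6 - 20) - 15 ≡ 12. → (20, 12)

(20, 12)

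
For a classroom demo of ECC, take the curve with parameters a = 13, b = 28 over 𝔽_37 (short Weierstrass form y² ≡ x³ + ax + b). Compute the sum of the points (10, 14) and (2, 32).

(10, 14) + (2, 32). λ = (32 - 14)/(2 - 10) ≡ 18/29 mod 37. 29⁻¹ ≡ 23 (mod 37), so λ ≡ 7.
  x = λ² - 10 - 2 = 49 - 12 ≡ 0; y = λ·(10 - 0) - 14 ≡ 19. → (0, 19)

(0, 19)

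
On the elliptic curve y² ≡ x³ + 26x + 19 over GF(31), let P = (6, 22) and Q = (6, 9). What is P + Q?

The two points share x = 6 and their y-coordinates satisfy 22 + 9 ≡ 0 (mod 31), so they are inverses. Their sum is 𝒪.

O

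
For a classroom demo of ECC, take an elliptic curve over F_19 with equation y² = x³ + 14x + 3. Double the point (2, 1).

(13, 8)

tangent at (2, 1): λ = (3·2² + 14)/(2·1) ≡ 7/2. 2⁻¹ ≡ 10 (mod 19), so λ ≡ 7·10 ≡ 13.
  x = λ² - 2 - 2 = 169 - 4 ≡ 13; y = λ·(2 - 13) - 1 ≡ 8. → (13, 8)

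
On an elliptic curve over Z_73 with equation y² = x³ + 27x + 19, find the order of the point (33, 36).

9

2P: tangent at (33, 36): λ = (3·33² + 27)/(2·36) ≡ 9/72. 72⁻¹ ≡ 72 (mod 73) since 72·72 = 5184 ≡ 1, so λ ≡ 9·72 ≡ 64.
  x = λ² - 33 - 33 = 4096 - 66 ≡ 15; y = λ·(33 - 15) - 36 ≡ 21. → (15, 21)
3P: (15, 21) + (33, 36). λ = (36 - 21)/(33 - 15) ≡ 15/18 mod 73. 18⁻¹ ≡ 69 (mod 73), so λ ≡ 13.
  x = λ² - 15 - 33 = 169 - 48 ≡ 48; y = λ·(15 - 48) - 21 ≡ 61. → (48, 61)
4P: (48, 61) + (33, 36). λ = (36 - 61)/(33 - 48) ≡ 48/58 mod 73. 58⁻¹ ≡ 34 (mod 73), so λ ≡ 26.
  x = λ² - 48 - 33 = 676 - 81 ≡ 11; y = λ·(48 - 11) - 61 ≡ 25. → (11, 25)
5P: (11, 25) + (33, 36). λ = (36 - 25)/(33 - 11) ≡ 11/22 mod 73. 22⁻¹ ≡ 10 (mod 73), so λ ≡ 37.
  x = λ² - 11 - 33 = 1369 - 44 ≡ 11; y = λ·(11 - 11) - 25 ≡ 48. → (11, 48)
6P: (11, 48) + (33, 36). λ = (36 - 48)/(33 - 11) ≡ 61/22 mod 73. 22⁻¹ ≡ 10 (mod 73) since 22·10 = 220 ≡ 1, so λ ≡ 26.
  x = λ² - 11 - 33 = 676 - 44 ≡ 48; y = λ·(11 - 48) - 48 ≡ 12. → (48, 12)
7P: (48, 12) + (33, 36). λ = (36 - 12)/(33 - 48) ≡ 24/58 mod 73. 58⁻¹ ≡ 34 (mod 73) since 58·34 = 1972 ≡ 1, so λ ≡ 13.
  x = λ² - 48 - 33 = 169 - 81 ≡ 15; y = λ·(48 - 15) - 12 ≡ 52. → (15, 52)
8P: (15, 52) + (33, 36). λ = (36 - 52)/(33 - 15) ≡ 57/18 mod 73. 18⁻¹ ≡ 69 (mod 73), so λ ≡ 64.
  x = λ² - 15 - 33 = 4096 - 48 ≡ 33; y = λ·(15 - 33) - 52 ≡ 37. → (33, 37)
9P: (33, 37) + (33, 36): same x and y₁ ≡ -y₂, so the sum is the point at infinity.
9P = the point at infinity, so the order is 9.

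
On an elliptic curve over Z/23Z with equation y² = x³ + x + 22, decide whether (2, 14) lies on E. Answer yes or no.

no

y² = 14² ≡ 12; x³ + 1x + 22 = 32 ≡ 9 (mod 23). 12 ≠ 9.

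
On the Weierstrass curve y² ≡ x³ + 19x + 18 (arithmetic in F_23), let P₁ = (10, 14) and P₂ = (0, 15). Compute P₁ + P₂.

(10, 14) + (0, 15). λ = (15 - 14)/(0 - 10) ≡ 1/13 mod 23. 13⁻¹ ≡ 16 (mod 23), so λ ≡ 16.
  x = λ² - 10 - 0 = 256 - 10 ≡ 16; y = λ·(10 - 16) - 14 ≡ 5. → (16, 5)

(16, 5)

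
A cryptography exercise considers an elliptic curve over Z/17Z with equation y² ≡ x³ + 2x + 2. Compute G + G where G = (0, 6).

tangent at (0, 6): λ = (3·0² + 2)/(2·6) ≡ 2/12. 12⁻¹ ≡ 10 (mod 17) since 12·10 = 120 ≡ 1, so λ ≡ 2·10 ≡ 3.
  x = λ² - 0 - 0 = 9 - 0 ≡ 9; y = λ·(0 - 9) - 6 ≡ 1. → (9, 1)

(9, 1)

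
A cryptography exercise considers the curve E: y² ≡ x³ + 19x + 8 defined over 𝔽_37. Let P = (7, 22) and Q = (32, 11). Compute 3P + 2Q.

First 3P:
Repeated addition: build up to 3P.
2P: tangent at (7, 22): λ = (3·7² + 19)/(2·22) ≡ 18/7. 7⁻¹ ≡ 16 (mod 37) since 7·16 = 112 ≡ 1, so λ ≡ 18·16 ≡ 29.
  x = λ² - 7 - 7 = 841 - 14 ≡ 13; y = λ·(7 - 13) - 22 ≡ 26. → (13, 26)
3P: (13, 26) + (7, 22). λ = (22 - 26)/(7 - 13) ≡ 33/31 mod 37. 31⁻¹ ≡ 6 (mod 37) since 31·6 = 186 ≡ 1, so λ ≡ 13.
  x = λ² - 13 - 7 = 169 - 20 ≡ 1; y = λ·(13 - 1) - 26 ≡ 19. → (1, 19)
3P = (1, 19).
Next 2Q:
Repeated addition: build up to 2Q.
2Q: tangent at (32, 11): λ = (3·32² + 19)/(2·11) ≡ 20/22. 22⁻¹ ≡ 32 (mod 37), so λ ≡ 20·32 ≡ 11.
  x = λ² - 32 - 32 = 121 - 64 ≡ 20; y = λ·(32 - 20) - 11 ≡ 10. → (20, 10)
2Q = (20, 10).
Finally 3P + 2Q:
(1, 19) + (20, 10). λ = (10 - 19)/(20 - 1) ≡ 28/19 mod 37. 19⁻¹ ≡ 2 (mod 37), so λ ≡ 19.
  x = λ² - 1 - 20 = 361 - 21 ≡ 7; y = λ·(1 - 7) - 19 ≡ 15. → (7, 15)

(7, 15)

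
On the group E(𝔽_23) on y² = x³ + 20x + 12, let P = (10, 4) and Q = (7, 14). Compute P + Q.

(10, 4) + (7, 14). λ = (14 - 4)/(7 - 10) ≡ 10/20 mod 23. 20⁻¹ ≡ 15 (mod 23), so λ ≡ 12.
  x = λ² - 10 - 7 = 144 - 17 ≡ 12; y = λ·(10 - 12) - 4 ≡ 18. → (12, 18)

(12, 18)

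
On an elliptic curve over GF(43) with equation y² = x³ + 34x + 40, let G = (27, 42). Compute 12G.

Repeated addition: build up to 12G.
2G: tangent at (27, 42): λ = (3·27² + 34)/(2·42) ≡ 28/41. 41⁻¹ ≡ 21 (mod 43), so λ ≡ 28·21 ≡ 29.
  x = λ² - 27 - 27 = 841 - 54 ≡ 13; y = λ·(27 - 13) - 42 ≡ 20. → (13, 20)
3G: (13, 20) + (27, 42). λ = (42 - 20)/(27 - 13) ≡ 22/14 mod 43. 14⁻¹ ≡ 40 (mod 43), so λ ≡ 20.
  x = λ² - 13 - 27 = 400 - 40 ≡ 16; y = λ·(13 - 16) - 20 ≡ 6. → (16, 6)
4G: (16, 6) + (27, 42). λ = (42 - 6)/(27 - 16) ≡ 36/11 mod 43. 11⁻¹ ≡ 4 (mod 43), so λ ≡ 15.
  x = λ² - 16 - 27 = 225 - 43 ≡ 10; y = λ·(16 - 10) - 6 ≡ 41. → (10, 41)
5G: (10, 41) + (27, 42). λ = (42 - 41)/(27 - 10) ≡ 1/17 mod 43. 17⁻¹ ≡ 38 (mod 43), so λ ≡ 38.
  x = λ² - 10 - 27 = 1444 - 37 ≡ 31; y = λ·(10 - 31) - 41 ≡ 21. → (31, 21)
6G: (31, 21) + (27, 42). λ = (42 - 21)/(27 - 31) ≡ 21/39 mod 43. 39⁻¹ ≡ 32 (mod 43) since 39·32 = 1248 ≡ 1, so λ ≡ 27.
  x = λ² - 31 - 27 = 729 - 58 ≡ 26; y = λ·(31 - 26) - 21 ≡ 28. → (26, 28)
7G: (26, 28) + (27, 42). λ = (42 - 28)/(27 - 26) ≡ 14/1 mod 43. 1⁻¹ ≡ 1 (mod 43) since 1·1 = 1 ≡ 1, so λ ≡ 14.
  x = λ² - 26 - 27 = 196 - 53 ≡ 14; y = λ·(26 - 14) - 28 ≡ 11. → (14, 11)
8G: (14, 11) + (27, 42). λ = (42 - 11)/(27 - 14) ≡ 31/13 mod 43. 13⁻¹ ≡ 10 (mod 43) since 13·10 = 130 ≡ 1, so λ ≡ 9.
  x = λ² - 14 - 27 = 81 - 41 ≡ 40; y = λ·(14 - 40) - 11 ≡ 13. → (40, 13)
9G: (40, 13) + (27, 42). λ = (42 - 13)/(27 - 40) ≡ 29/30 mod 43. 30⁻¹ ≡ 33 (mod 43), so λ ≡ 11.
  x = λ² - 40 - 27 = 121 - 67 ≡ 11; y = λ·(40 - 11) - 13 ≡ 5. → (11, 5)
10G: (11, 5) + (27, 42). λ = (42 - 5)/(27 - 11) ≡ 37/16 mod 43. 16⁻¹ ≡ 35 (mod 43), so λ ≡ 5.
  x = λ² - 11 - 27 = 25 - 38 ≡ 30; y = λ·(11 - 30) - 5 ≡ 29. → (30, 29)
11G: (30, 29) + (27, 42). λ = (42 - 29)/(27 - 30) ≡ 13/40 mod 43. 40⁻¹ ≡ 14 (mod 43), so λ ≡ 10.
  x = λ² - 30 - 27 = 100 - 57 ≡ 0; y = λ·(30 - 0) - 29 ≡ 13. → (0, 13)
12G: (0, 13) + (27, 42). λ = (42 - 13)/(27 - 0) ≡ 29/27 mod 43. 27⁻¹ ≡ 8 (mod 43), so λ ≡ 17.
  x = λ² - 0 - 27 = 289 - 27 ≡ 4; y = λ·(0 - 4) - 13 ≡ 5. → (4, 5)

(4, 5)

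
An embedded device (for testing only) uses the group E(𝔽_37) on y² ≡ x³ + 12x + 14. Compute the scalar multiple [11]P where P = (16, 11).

(19, 16)

Repeated addition: build up to 11P.
2P: tangent at (16, 11): λ = (3·16² + 12)/(2·11) ≡ 3/22. 22⁻¹ ≡ 32 (mod 37), so λ ≡ 3·32 ≡ 22.
  x = λ² - 16 - 16 = 484 - 32 ≡ 8; y = λ·(16 - 8) - 11 ≡ 17. → (8, 17)
3P: (8, 17) + (16, 11). λ = (11 - 17)/(16 - 8) ≡ 31/8 mod 37. 8⁻¹ ≡ 14 (mod 37), so λ ≡ 27.
  x = λ² - 8 - 16 = 729 - 24 ≡ 2; y = λ·(8 - 2) - 17 ≡ 34. → (2, 34)
4P: (2, 34) + (16, 11). λ = (11 - 34)/(16 - 2) ≡ 14/14 mod 37. 14⁻¹ ≡ 8 (mod 37) since 14·8 = 112 ≡ 1, so λ ≡ 1.
  x = λ² - 2 - 16 = 1 - 18 ≡ 20; y = λ·(2 - 20) - 34 ≡ 22. → (20, 22)
5P: (20, 22) + (16, 11). λ = (11 - 22)/(16 - 20) ≡ 26/33 mod 37. 33⁻¹ ≡ 9 (mod 37) since 33·9 = 297 ≡ 1, so λ ≡ 12.
  x = λ² - 20 - 16 = 144 - 36 ≡ 34; y = λ·(20 - 34) - 22 ≡ 32. → (34, 32)
6P: (34, 32) + (16, 11). λ = (11 - 32)/(16 - 34) ≡ 16/19 mod 37. 19⁻¹ ≡ 2 (mod 37), so λ ≡ 32.
  x = λ² - 34 - 16 = 1024 - 50 ≡ 12; y = λ·(34 - 12) - 32 ≡ 6. → (12, 6)
7P: (12, 6) + (16, 11). λ = (11 - 6)/(16 - 12) ≡ 5/4 mod 37. 4⁻¹ ≡ 28 (mod 37) since 4·28 = 112 ≡ 1, so λ ≡ 29.
  x = λ² - 12 - 16 = 841 - 28 ≡ 36; y = λ·(12 - 36) - 6 ≡ 1. → (36, 1)
8P: (36, 1) + (16, 11). λ = (11 - 1)/(16 - 36) ≡ 10/17 mod 37. 17⁻¹ ≡ 24 (mod 37) since 17·24 = 408 ≡ 1, so λ ≡ 18.
  x = λ² - 36 - 16 = 324 - 52 ≡ 13; y = λ·(36 - 13) - 1 ≡ 6. → (13, 6)
9P: (13, 6) + (16, 11). λ = (11 - 6)/(16 - 13) ≡ 5/3 mod 37. 3⁻¹ ≡ 25 (mod 37), so λ ≡ 14.
  x = λ² - 13 - 16 = 196 - 29 ≡ 19; y = λ·(13 - 19) - 6 ≡ 21. → (19, 21)
10P: (19, 21) + (16, 11). λ = (11 - 21)/(16 - 19) ≡ 27/34 mod 37. 34⁻¹ ≡ 12 (mod 37), so λ ≡ 28.
  x = λ² - 19 - 16 = 784 - 35 ≡ 9; y = λ·(19 - 9) - 21 ≡ 0. → (9, 0)
11P: (9, 0) + (16, 11). λ = (11 - 0)/(16 - 9) ≡ 11/7 mod 37. 7⁻¹ ≡ 16 (mod 37), so λ ≡ 28.
  x = λ² - 9 - 16 = 784 - 25 ≡ 19; y = λ·(9 - 19) - 0 ≡ 16. → (19, 16)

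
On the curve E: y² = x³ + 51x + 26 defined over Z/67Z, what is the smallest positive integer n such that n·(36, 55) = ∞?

2P: tangent at (36, 55): λ = (3·36² + 51)/(2·55) ≡ 53/43. 43⁻¹ ≡ 53 (mod 67) since 43·53 = 2279 ≡ 1, so λ ≡ 53·53 ≡ 62.
  x = λ² - 36 - 36 = 3844 - 72 ≡ 20; y = λ·(36 - 20) - 55 ≡ 66. → (20, 66)
3P: (20, 66) + (36, 55). λ = (55 - 66)/(36 - 20) ≡ 56/16 mod 67. 16⁻¹ ≡ 21 (mod 67), so λ ≡ 37.
  x = λ² - 20 - 36 = 1369 - 56 ≡ 40; y = λ·(20 - 40) - 66 ≡ 65. → (40, 65)
4P: (40, 65) + (36, 55). λ = (55 - 65)/(36 - 40) ≡ 57/63 mod 67. 63⁻¹ ≡ 50 (mod 67), so λ ≡ 36.
  x = λ² - 40 - 36 = 1296 - 76 ≡ 14; y = λ·(40 - 14) - 65 ≡ 0. → (14, 0)
5P: (14, 0) + (36, 55). λ = (55 - 0)/(36 - 14) ≡ 55/22 mod 67. 22⁻¹ ≡ 64 (mod 67) since 22·64 = 1408 ≡ 1, so λ ≡ 36.
  x = λ² - 14 - 36 = 1296 - 50 ≡ 40; y = λ·(14 - 40) - 0 ≡ 2. → (40, 2)
6P: (40, 2) + (36, 55). λ = (55 - 2)/(36 - 40) ≡ 53/63 mod 67. 63⁻¹ ≡ 50 (mod 67), so λ ≡ 37.
  x = λ² - 40 - 36 = 1369 - 76 ≡ 20; y = λ·(40 - 20) - 2 ≡ 1. → (20, 1)
7P: (20, 1) + (36, 55). λ = (55 - 1)/(36 - 20) ≡ 54/16 mod 67. 16⁻¹ ≡ 21 (mod 67), so λ ≡ 62.
  x = λ² - 20 - 36 = 3844 - 56 ≡ 36; y = λ·(20 - 36) - 1 ≡ 12. → (36, 12)
8P: (36, 12) + (36, 55): same x and y₁ ≡ -y₂, so the sum is ∞.
8P = ∞, so the order is 8.

8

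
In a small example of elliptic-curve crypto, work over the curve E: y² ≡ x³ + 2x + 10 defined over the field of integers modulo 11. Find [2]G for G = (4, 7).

tangent at (4, 7): λ = (3·4² + 2)/(2·7) ≡ 6/3. 3⁻¹ ≡ 4 (mod 11), so λ ≡ 6·4 ≡ 2.
  x = λ² - 4 - 4 = 4 - 8 ≡ 7; y = λ·(4 - 7) - 7 ≡ 9. → (7, 9)

(7, 9)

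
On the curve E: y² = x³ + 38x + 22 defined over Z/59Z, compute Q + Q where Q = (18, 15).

tangent at (18, 15): λ = (3·18² + 38)/(2·15) ≡ 7/30. 30⁻¹ ≡ 2 (mod 59) since 30·2 = 60 ≡ 1, so λ ≡ 7·2 ≡ 14.
  x = λ² - 18 - 18 = 196 - 36 ≡ 42; y = λ·(18 - 42) - 15 ≡ 3. → (42, 3)

(42, 3)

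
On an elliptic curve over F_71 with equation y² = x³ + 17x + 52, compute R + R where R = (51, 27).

tangent at (51, 27): λ = (3·51² + 17)/(2·27) ≡ 10/54. 54⁻¹ ≡ 25 (mod 71), so λ ≡ 10·25 ≡ 37.
  x = λ² - 51 - 51 = 1369 - 102 ≡ 60; y = λ·(51 - 60) - 27 ≡ 66. → (60, 66)

(60, 66)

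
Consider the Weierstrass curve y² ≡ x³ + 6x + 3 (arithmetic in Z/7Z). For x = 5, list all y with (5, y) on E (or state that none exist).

2, 5

x³ + 6x + 3 = 158 ≡ 4 (mod 7).
Square roots of 4 mod 7: 2 and 5 (since 2² = 4 ≡ 4).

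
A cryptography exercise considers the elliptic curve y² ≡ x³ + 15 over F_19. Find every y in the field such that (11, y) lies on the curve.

4, 15

x³ + 0x + 15 = 1346 ≡ 16 (mod 19).
Square roots of 16 mod 19: 4 and 15 (since 4² = 16 ≡ 16).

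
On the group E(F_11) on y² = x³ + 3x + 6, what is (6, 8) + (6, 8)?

tangent at (6, 8): λ = (3·6² + 3)/(2·8) ≡ 1/5. 5⁻¹ ≡ 9 (mod 11), so λ ≡ 1·9 ≡ 9.
  x = λ² - 6 - 6 = 81 - 12 ≡ 3; y = λ·(6 - 3) - 8 ≡ 8. → (3, 8)

(3, 8)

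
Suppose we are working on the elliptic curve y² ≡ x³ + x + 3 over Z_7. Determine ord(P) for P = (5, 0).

2

2P: (5, 0) + (5, 0): same x and y₁ ≡ -y₂, so the sum is O.
2P = O, so the order is 2.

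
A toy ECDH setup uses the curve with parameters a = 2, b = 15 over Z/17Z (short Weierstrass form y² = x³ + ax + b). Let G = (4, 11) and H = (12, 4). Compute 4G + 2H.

(14, 13)

First 4G:
Double-and-add on 4 = (100)₂. Start with G = (4, 11) for the leading 1-bit.
double: tangent at (4, 11): λ = (3·4² + 2)/(2·11) ≡ 16/5. 5⁻¹ ≡ 7 (mod 17) since 5·7 = 35 ≡ 1, so λ ≡ 16·7 ≡ 10.
  x = λ² - 4 - 4 = 100 - 8 ≡ 7; y = λ·(4 - 7) - 11 ≡ 10. → (7, 10)
double: tangent at (7, 10): λ = (3·7² + 2)/(2·10) ≡ 13/3. 3⁻¹ ≡ 6 (mod 17) since 3·6 = 18 ≡ 1, so λ ≡ 13·6 ≡ 10.
  x = λ² - 7 - 7 = 100 - 14 ≡ 1; y = λ·(7 - 1) - 10 ≡ 16. → (1, 16)
4G = (1, 16).
Next 2H:
Repeated addition: build up to 2H.
2H: tangent at (12, 4): λ = (3·12² + 2)/(2·4) ≡ 9/8. 8⁻¹ ≡ 15 (mod 17) since 8·15 = 120 ≡ 1, so λ ≡ 9·15 ≡ 16.
  x = λ² - 12 - 12 = 256 - 24 ≡ 11; y = λ·(12 - 11) - 4 ≡ 12. → (11, 12)
2H = (11, 12).
Finally 4G + 2H:
(1, 16) + (11, 12). λ = (12 - 16)/(11 - 1) ≡ 13/10 mod 17. 10⁻¹ ≡ 12 (mod 17), so λ ≡ 3.
  x = λ² - 1 - 11 = 9 - 12 ≡ 14; y = λ·(1 - 14) - 16 ≡ 13. → (14, 13)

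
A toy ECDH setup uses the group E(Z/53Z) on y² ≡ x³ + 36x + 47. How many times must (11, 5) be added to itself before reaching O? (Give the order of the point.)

11

2P: tangent at (11, 5): λ = (3·11² + 36)/(2·5) ≡ 28/10. 10⁻¹ ≡ 16 (mod 53) since 10·16 = 160 ≡ 1, so λ ≡ 28·16 ≡ 24.
  x = λ² - 11 - 11 = 576 - 22 ≡ 24; y = λ·(11 - 24) - 5 ≡ 1. → (24, 1)
3P: (24, 1) + (11, 5). λ = (5 - 1)/(11 - 24) ≡ 4/40 mod 53. 40⁻¹ ≡ 4 (mod 53), so λ ≡ 16.
  x = λ² - 24 - 11 = 256 - 35 ≡ 9; y = λ·(24 - 9) - 1 ≡ 27. → (9, 27)
4P: (9, 27) + (11, 5). λ = (5 - 27)/(11 - 9) ≡ 31/2 mod 53. 2⁻¹ ≡ 27 (mod 53) since 2·27 = 54 ≡ 1, so λ ≡ 42.
  x = λ² - 9 - 11 = 1764 - 20 ≡ 48; y = λ·(9 - 48) - 27 ≡ 31. → (48, 31)
5P: (48, 31) + (11, 5). λ = (5 - 31)/(11 - 48) ≡ 27/16 mod 53. 16⁻¹ ≡ 10 (mod 53), so λ ≡ 5.
  x = λ² - 48 - 11 = 25 - 59 ≡ 19; y = λ·(48 - 19) - 31 ≡ 8. → (19, 8)
6P: (19, 8) + (11, 5). λ = (5 - 8)/(11 - 19) ≡ 50/45 mod 53. 45⁻¹ ≡ 33 (mod 53), so λ ≡ 7.
  x = λ² - 19 - 11 = 49 - 30 ≡ 19; y = λ·(19 - 19) - 8 ≡ 45. → (19, 45)
7P: (19, 45) + (11, 5). λ = (5 - 45)/(11 - 19) ≡ 13/45 mod 53. 45⁻¹ ≡ 33 (mod 53) since 45·33 = 1485 ≡ 1, so λ ≡ 5.
  x = λ² - 19 - 11 = 25 - 30 ≡ 48; y = λ·(19 - 48) - 45 ≡ 22. → (48, 22)
8P: (48, 22) + (11, 5). λ = (5 - 22)/(11 - 48) ≡ 36/16 mod 53. 16⁻¹ ≡ 10 (mod 53), so λ ≡ 42.
  x = λ² - 48 - 11 = 1764 - 59 ≡ 9; y = λ·(48 - 9) - 22 ≡ 26. → (9, 26)
9P: (9, 26) + (11, 5). λ = (5 - 26)/(11 - 9) ≡ 32/2 mod 53. 2⁻¹ ≡ 27 (mod 53), so λ ≡ 16.
  x = λ² - 9 - 11 = 256 - 20 ≡ 24; y = λ·(9 - 24) - 26 ≡ 52. → (24, 52)
10P: (24, 52) + (11, 5). λ = (5 - 52)/(11 - 24) ≡ 6/40 mod 53. 40⁻¹ ≡ 4 (mod 53), so λ ≡ 24.
  x = λ² - 24 - 11 = 576 - 35 ≡ 11; y = λ·(24 - 11) - 52 ≡ 48. → (11, 48)
11P: (11, 48) + (11, 5): same x and y₁ ≡ -y₂, so the sum is O.
11P = O, so the order is 11.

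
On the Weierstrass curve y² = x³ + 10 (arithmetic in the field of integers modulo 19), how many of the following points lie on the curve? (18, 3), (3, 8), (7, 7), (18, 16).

3

(18, 3): 3² ≡ 9, rhs ≡ 9 → on.
(3, 8): 8² ≡ 7, rhs ≡ 18 → off.
(7, 7): 7² ≡ 11, rhs ≡ 11 → on.
(18, 16): 16² ≡ 9, rhs ≡ 9 → on.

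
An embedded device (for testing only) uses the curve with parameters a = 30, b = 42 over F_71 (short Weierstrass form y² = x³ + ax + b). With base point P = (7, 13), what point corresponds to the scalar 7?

(35, 36)

Repeated addition: build up to 7P.
2P: tangent at (7, 13): λ = (3·7² + 30)/(2·13) ≡ 35/26. 26⁻¹ ≡ 41 (mod 71) since 26·41 = 1066 ≡ 1, so λ ≡ 35·41 ≡ 15.
  x = λ² - 7 - 7 = 225 - 14 ≡ 69; y = λ·(7 - 69) - 13 ≡ 51. → (69, 51)
3P: (69, 51) + (7, 13). λ = (13 - 51)/(7 - 69) ≡ 33/9 mod 71. 9⁻¹ ≡ 8 (mod 71), so λ ≡ 51.
  x = λ² - 69 - 7 = 2601 - 76 ≡ 40; y = λ·(69 - 40) - 51 ≡ 8. → (40, 8)
4P: (40, 8) + (7, 13). λ = (13 - 8)/(7 - 40) ≡ 5/38 mod 71. 38⁻¹ ≡ 43 (mod 71), so λ ≡ 2.
  x = λ² - 40 - 7 = 4 - 47 ≡ 28; y = λ·(40 - 28) - 8 ≡ 16. → (28, 16)
5P: (28, 16) + (7, 13). λ = (13 - 16)/(7 - 28) ≡ 68/50 mod 71. 50⁻¹ ≡ 27 (mod 71) since 50·27 = 1350 ≡ 1, so λ ≡ 61.
  x = λ² - 28 - 7 = 3721 - 35 ≡ 65; y = λ·(28 - 65) - 16 ≡ 70. → (65, 70)
6P: (65, 70) + (7, 13). λ = (13 - 70)/(7 - 65) ≡ 14/13 mod 71. 13⁻¹ ≡ 11 (mod 71), so λ ≡ 12.
  x = λ² - 65 - 7 = 144 - 72 ≡ 1; y = λ·(65 - 1) - 70 ≡ 59. → (1, 59)
7P: (1, 59) + (7, 13). λ = (13 - 59)/(7 - 1) ≡ 25/6 mod 71. 6⁻¹ ≡ 12 (mod 71), so λ ≡ 16.
  x = λ² - 1 - 7 = 256 - 8 ≡ 35; y = λ·(1 - 35) - 59 ≡ 36. → (35, 36)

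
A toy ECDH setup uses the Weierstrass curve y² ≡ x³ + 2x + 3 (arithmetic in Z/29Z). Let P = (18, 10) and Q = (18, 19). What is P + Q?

O

The two points share x = 18 and their y-coordinates satisfy 10 + 19 ≡ 0 (mod 29), so they are inverses. Their sum is O.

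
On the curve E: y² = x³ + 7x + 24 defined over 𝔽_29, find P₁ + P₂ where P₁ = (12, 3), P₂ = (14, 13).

(28, 4)

(12, 3) + (14, 13). λ = (13 - 3)/(14 - 12) ≡ 10/2 mod 29. 2⁻¹ ≡ 15 (mod 29) since 2·15 = 30 ≡ 1, so λ ≡ 5.
  x = λ² - 12 - 14 = 25 - 26 ≡ 28; y = λ·(12 - 28) - 3 ≡ 4. → (28, 4)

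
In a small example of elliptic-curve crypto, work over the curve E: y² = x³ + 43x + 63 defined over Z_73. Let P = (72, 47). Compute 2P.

tangent at (72, 47): λ = (3·72² + 43)/(2·47) ≡ 46/21. 21⁻¹ ≡ 7 (mod 73) since 21·7 = 147 ≡ 1, so λ ≡ 46·7 ≡ 30.
  x = λ² - 72 - 72 = 900 - 144 ≡ 26; y = λ·(72 - 26) - 47 ≡ 19. → (26, 19)

(26, 19)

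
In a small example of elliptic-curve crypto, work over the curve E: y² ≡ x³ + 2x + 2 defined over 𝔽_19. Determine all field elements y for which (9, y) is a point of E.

none

x³ + 2x + 2 = 749 ≡ 8 (mod 19).
8 is a non-residue mod 19; no y exists.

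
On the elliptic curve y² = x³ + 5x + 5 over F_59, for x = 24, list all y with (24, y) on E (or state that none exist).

5, 54

x³ + 5x + 5 = 13949 ≡ 25 (mod 59).
Square roots of 25 mod 59: 5 and 54 (since 5² = 25 ≡ 25).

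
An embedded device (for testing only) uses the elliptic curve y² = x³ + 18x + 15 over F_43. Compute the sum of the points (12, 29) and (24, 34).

(23, 13)

(12, 29) + (24, 34). λ = (34 - 29)/(24 - 12) ≡ 5/12 mod 43. 12⁻¹ ≡ 18 (mod 43), so λ ≡ 4.
  x = λ² - 12 - 24 = 16 - 36 ≡ 23; y = λ·(12 - 23) - 29 ≡ 13. → (23, 13)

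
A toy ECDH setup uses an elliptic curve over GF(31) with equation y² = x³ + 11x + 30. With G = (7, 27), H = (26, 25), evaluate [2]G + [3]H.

(3, 11)

First 2G:
Repeated addition: build up to 2G.
2G: tangent at (7, 27): λ = (3·7² + 11)/(2·27) ≡ 3/23. 23⁻¹ ≡ 27 (mod 31), so λ ≡ 3·27 ≡ 19.
  x = λ² - 7 - 7 = 361 - 14 ≡ 6; y = λ·(7 - 6) - 27 ≡ 23. → (6, 23)
2G = (6, 23).
Next 3H:
Repeated addition: build up to 3H.
2H: tangent at (26, 25): λ = (3·26² + 11)/(2·25) ≡ 24/19. 19⁻¹ ≡ 18 (mod 31) since 19·18 = 342 ≡ 1, so λ ≡ 24·18 ≡ 29.
  x = λ² - 26 - 26 = 841 - 52 ≡ 14; y = λ·(26 - 14) - 25 ≡ 13. → (14, 13)
3H: (14, 13) + (26, 25). λ = (25 - 13)/(26 - 14) ≡ 12/12 mod 31. 12⁻¹ ≡ 13 (mod 31) since 12·13 = 156 ≡ 1, so λ ≡ 1.
  x = λ² - 14 - 26 = 1 - 40 ≡ 23; y = λ·(14 - 23) - 13 ≡ 9. → (23, 9)
3H = (23, 9).
Finally 2G + 3H:
(6, 23) + (23, 9). λ = (9 - 23)/(23 - 6) ≡ 17/17 mod 31. 17⁻¹ ≡ 11 (mod 31), so λ ≡ 1.
  x = λ² - 6 - 23 = 1 - 29 ≡ 3; y = λ·(6 - 3) - 23 ≡ 11. → (3, 11)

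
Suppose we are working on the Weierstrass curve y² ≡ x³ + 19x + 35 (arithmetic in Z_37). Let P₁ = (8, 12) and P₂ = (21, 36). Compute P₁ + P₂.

(9, 26)

(8, 12) + (21, 36). λ = (36 - 12)/(21 - 8) ≡ 24/13 mod 37. 13⁻¹ ≡ 20 (mod 37) since 13·20 = 260 ≡ 1, so λ ≡ 36.
  x = λ² - 8 - 21 = 1296 - 29 ≡ 9; y = λ·(8 - 9) - 12 ≡ 26. → (9, 26)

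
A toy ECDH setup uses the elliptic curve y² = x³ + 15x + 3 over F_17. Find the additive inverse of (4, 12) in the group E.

(4, 5)

-(4, 12) = (4, -12 mod 17) = (4, 5).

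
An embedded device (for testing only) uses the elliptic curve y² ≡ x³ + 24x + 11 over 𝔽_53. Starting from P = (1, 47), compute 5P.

(45, 7)

Repeated addition: build up to 5P.
2P: tangent at (1, 47): λ = (3·1² + 24)/(2·47) ≡ 27/41. 41⁻¹ ≡ 22 (mod 53) since 41·22 = 902 ≡ 1, so λ ≡ 27·22 ≡ 11.
  x = λ² - 1 - 1 = 121 - 2 ≡ 13; y = λ·(1 - 13) - 47 ≡ 33. → (13, 33)
3P: (13, 33) + (1, 47). λ = (47 - 33)/(1 - 13) ≡ 14/41 mod 53. 41⁻¹ ≡ 22 (mod 53), so λ ≡ 43.
  x = λ² - 13 - 1 = 1849 - 14 ≡ 33; y = λ·(13 - 33) - 33 ≡ 8. → (33, 8)
4P: (33, 8) + (1, 47). λ = (47 - 8)/(1 - 33) ≡ 39/21 mod 53. 21⁻¹ ≡ 48 (mod 53) since 21·48 = 1008 ≡ 1, so λ ≡ 17.
  x = λ² - 33 - 1 = 289 - 34 ≡ 43; y = λ·(33 - 43) - 8 ≡ 34. → (43, 34)
5P: (43, 34) + (1, 47). λ = (47 - 34)/(1 - 43) ≡ 13/11 mod 53. 11⁻¹ ≡ 29 (mod 53) since 11·29 = 319 ≡ 1, so λ ≡ 6.
  x = λ² - 43 - 1 = 36 - 44 ≡ 45; y = λ·(43 - 45) - 34 ≡ 7. → (45, 7)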